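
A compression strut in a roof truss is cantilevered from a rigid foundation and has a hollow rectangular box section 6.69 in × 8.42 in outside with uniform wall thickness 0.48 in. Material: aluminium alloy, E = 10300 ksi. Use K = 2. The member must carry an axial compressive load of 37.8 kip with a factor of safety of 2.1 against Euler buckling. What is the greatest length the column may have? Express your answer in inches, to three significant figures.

Inner dimensions: h_i = 8.42 − 2×0.48 = 7.460 in, b_i = 6.69 − 2×0.48 = 5.730 in
Weak-axis I_min = (h_o·b_o³ − h_i·b_i³)/12 with b_o = 6.69, b_i = 5.730 in (shorter outer/inner sides).
I_min = (8.42×6.69³ − 7.460×5.730³)/12 = 93.14 in⁴
Required critical load P_cr = n·P = 2.1 × 37.8 = 79.38 kip = 7.938×10^4 lb
From P_cr = π²EI/(K·L)²:  L = (1/K)·√(π²EI/P_cr) = (1/2)·√(π²×1.03×10^7×93.14/7.938×10^4)
L = 173 in

L_max ≈ 173 in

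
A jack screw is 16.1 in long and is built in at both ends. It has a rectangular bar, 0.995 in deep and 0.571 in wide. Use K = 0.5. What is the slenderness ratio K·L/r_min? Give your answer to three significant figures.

λ ≈ 48.8

For a rectangle r_min = b/√12 = 0.571/√12 = 0.1648 in
L_e = K·L = 0.5 × 16.1 = 8.050 in
λ = L_e / r_min = 8.0500 / 0.1648 = 48.8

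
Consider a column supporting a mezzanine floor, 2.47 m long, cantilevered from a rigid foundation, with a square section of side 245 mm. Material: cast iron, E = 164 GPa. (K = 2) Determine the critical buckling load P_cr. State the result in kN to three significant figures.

P_cr ≈ 19900 kN

I = a⁴/12 = 245⁴/12 = 3.003×10^8 mm⁴
I = 3.003×10^8 mm⁴ = 3.003×10^-4 m⁴
Effective length L_e = K·L = 2 × 2.47 = 4.940 m
P_cr = π²EI / L_e² = π² × 164×10⁹ × 3.003×10^-4 / 4.940² = 1.991×10^7 N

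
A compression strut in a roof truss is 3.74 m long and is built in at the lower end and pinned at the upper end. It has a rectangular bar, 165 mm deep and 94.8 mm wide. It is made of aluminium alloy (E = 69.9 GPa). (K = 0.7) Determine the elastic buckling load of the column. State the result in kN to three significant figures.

Buckling occurs about the weak axis: I_min = h·b³/12 with b = 94.8 mm (the shorter side).
I_min = 165×94.8³/12 = 1.171×10^7 mm⁴
I = 1.171×10^7 mm⁴ = 1.171×10^-5 m⁴
Effective length L_e = K·L = 0.7 × 3.74 = 2.618 m
P_cr = π²EI / L_e² = π² × 69.9×10⁹ × 1.171×10^-5 / 2.618² = 1.179×10^6 N

P_cr ≈ 1180 kN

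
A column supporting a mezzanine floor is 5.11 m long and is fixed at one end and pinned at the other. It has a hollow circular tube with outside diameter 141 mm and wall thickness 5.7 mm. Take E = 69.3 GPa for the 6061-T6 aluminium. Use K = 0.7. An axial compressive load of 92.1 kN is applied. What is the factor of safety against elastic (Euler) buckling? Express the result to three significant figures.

Inner diameter d_i = 141 − 2×5.7 = 129.6 mm
I = π(d_o⁴ − d_i⁴)/64 = π(141⁴ − 129.6⁴)/64 = 5.554×10^6 mm⁴
I = 5.554×10^6 mm⁴ = 5.554×10^-6 m⁴
Effective length L_e = K·L = 0.7 × 5.11 = 3.577 m
P_cr = π²EI / L_e² = π² × 69.3×10⁹ × 5.554×10^-6 / 3.577² = 2.969×10^5 N
Factor of safety n = P_cr / P = 296.89 / 92.1 = 3.22

n ≈ 3.22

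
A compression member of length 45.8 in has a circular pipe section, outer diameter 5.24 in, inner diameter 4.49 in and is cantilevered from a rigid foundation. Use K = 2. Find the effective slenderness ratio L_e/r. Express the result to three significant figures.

λ ≈ 53.1

d_o = 5.24 in, d_i = 4.49 in
I = π(d_o⁴ − d_i⁴)/64 = π(5.24⁴ − 4.490⁴)/64 = 17.06 in⁴
A = 5.731 in²;  r_min = √(I/A) = √(17.06/5.731) = 1.725 in
L_e = K·L = 2 × 45.8 = 91.60 in
λ = L_e / r_min = 91.600 / 1.725 = 53.1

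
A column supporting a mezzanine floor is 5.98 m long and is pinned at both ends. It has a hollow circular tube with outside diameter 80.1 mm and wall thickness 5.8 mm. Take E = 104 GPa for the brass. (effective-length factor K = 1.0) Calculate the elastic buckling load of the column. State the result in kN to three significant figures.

Inner diameter d_i = 80.1 − 2×5.8 = 68.50 mm
I = π(d_o⁴ − d_i⁴)/64 = π(80.1⁴ − 68.50⁴)/64 = 9.399×10^5 mm⁴
I = 9.399×10^5 mm⁴ = 9.399×10^-7 m⁴
Effective length L_e = K·L = 1 × 5.98 = 5.980 m
P_cr = π²EI / L_e² = π² × 104×10⁹ × 9.399×10^-7 / 5.980² = 2.698×10^4 N

P_cr ≈ 27.0 kN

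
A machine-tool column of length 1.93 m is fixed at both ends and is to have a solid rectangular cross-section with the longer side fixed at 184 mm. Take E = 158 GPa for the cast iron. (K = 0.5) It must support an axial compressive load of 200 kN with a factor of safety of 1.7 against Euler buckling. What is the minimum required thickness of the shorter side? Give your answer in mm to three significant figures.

b ≈ 23.7 mm

Required P_cr = n·P = 1.7 × 200 = 340.0 kN
L_e = K·L = 0.5 × 1.93 = 0.9650 m
Required I = P_cr·L_e²/(π²E) = 3.400×10^5 × 0.9650² / (π² × 1.58×10^11) = 2.030×10^-7 m⁴
I_req = 2.030×10^5 mm⁴
Rectangle, weak axis: I_min = h·b³/12 with h = 184 mm fixed  ⇒  b = (12I/h)^(1/3) = 23.7 mm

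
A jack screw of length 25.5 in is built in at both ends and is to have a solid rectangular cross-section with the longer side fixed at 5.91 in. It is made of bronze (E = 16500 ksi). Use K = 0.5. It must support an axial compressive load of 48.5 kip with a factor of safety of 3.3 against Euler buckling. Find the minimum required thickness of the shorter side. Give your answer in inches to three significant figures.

b ≈ 0.687 in

Required P_cr = n·P = 3.3 × 48.5 = 160.0 kip
L_e = K·L = 0.5 × 25.5 = 12.75 in
Required I = P_cr·L_e²/(π²E) = 1.601×10^5 × 12.75² / (π² × 1.65×10^7) = 0.1598 in⁴
Rectangle, weak axis: I_min = h·b³/12 with h = 5.91 in fixed  ⇒  b = (12I/h)^(1/3) = 0.687 in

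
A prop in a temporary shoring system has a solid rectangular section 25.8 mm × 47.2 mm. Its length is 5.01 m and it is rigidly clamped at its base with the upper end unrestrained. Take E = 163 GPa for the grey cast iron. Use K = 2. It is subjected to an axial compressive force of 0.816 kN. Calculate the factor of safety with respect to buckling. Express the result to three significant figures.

n ≈ 1.33

Buckling occurs about the weak axis: I_min = h·b³/12 with b = 25.8 mm (the shorter side).
I_min = 47.2×25.8³/12 = 6.755×10^4 mm⁴
I = 6.755×10^4 mm⁴ = 6.755×10^-8 m⁴
Effective length L_e = K·L = 2 × 5.01 = 10.02 m
P_cr = π²EI / L_e² = π² × 163×10⁹ × 6.755×10^-8 / 10.02² = 1.082×10^3 N
Factor of safety n = P_cr / P = 1.0824 / 0.816 = 1.33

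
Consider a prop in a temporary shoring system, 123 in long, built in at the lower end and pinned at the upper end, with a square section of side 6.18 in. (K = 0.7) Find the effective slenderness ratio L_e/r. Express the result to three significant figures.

λ ≈ 48.3

I = a⁴/12 = 6.18⁴/12 = 121.6 in⁴
A = 38.19 in²;  r_min = √(I/A) = √(121.6/38.19) = 1.784 in
L_e = K·L = 0.7 × 123 = 86.10 in
λ = L_e / r_min = 86.100 / 1.784 = 48.3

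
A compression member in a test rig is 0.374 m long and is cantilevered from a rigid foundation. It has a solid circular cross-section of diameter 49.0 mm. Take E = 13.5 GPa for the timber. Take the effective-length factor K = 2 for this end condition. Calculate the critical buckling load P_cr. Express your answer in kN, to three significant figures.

I = πd⁴/64 = π×49.0⁴/64 = 2.830×10^5 mm⁴
I = 2.830×10^5 mm⁴ = 2.830×10^-7 m⁴
Effective length L_e = K·L = 2 × 0.374 = 0.7480 m
P_cr = π²EI / L_e² = π² × 13.5×10⁹ × 2.830×10^-7 / 0.7480² = 6.739×10^4 N

P_cr ≈ 67.4 kN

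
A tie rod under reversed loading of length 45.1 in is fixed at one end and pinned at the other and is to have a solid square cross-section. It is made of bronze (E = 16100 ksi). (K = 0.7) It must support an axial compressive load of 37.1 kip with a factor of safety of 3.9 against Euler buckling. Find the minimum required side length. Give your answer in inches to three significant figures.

a ≈ 1.82 in

Required P_cr = n·P = 3.9 × 37.1 = 144.7 kip
L_e = K·L = 0.7 × 45.1 = 31.57 in
Required I = P_cr·L_e²/(π²E) = 1.447×10^5 × 31.57² / (π² × 1.61×10^7) = 0.9075 in⁴
Solid square: I = a⁴/12  ⇒  a = (12I)^(1/4) = (12×0.9075)^(1/4) = 1.82 in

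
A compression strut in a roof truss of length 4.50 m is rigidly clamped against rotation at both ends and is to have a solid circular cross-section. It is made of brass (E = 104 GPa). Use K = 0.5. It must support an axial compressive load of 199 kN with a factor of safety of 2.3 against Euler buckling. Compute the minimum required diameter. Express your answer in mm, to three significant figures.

d ≈ 82.3 mm

Required P_cr = n·P = 2.3 × 199 = 457.7 kN
L_e = K·L = 0.5 × 4.50 = 2.250 m
Required I = P_cr·L_e²/(π²E) = 4.577×10^5 × 2.250² / (π² × 1.04×10^11) = 2.257×10^-6 m⁴
I_req = 2.257×10^6 mm⁴
Solid circle: I = πd⁴/64  ⇒  d = (64I/π)^(1/4) = (64×2.257×10^6/π)^(1/4) = 82.3 mm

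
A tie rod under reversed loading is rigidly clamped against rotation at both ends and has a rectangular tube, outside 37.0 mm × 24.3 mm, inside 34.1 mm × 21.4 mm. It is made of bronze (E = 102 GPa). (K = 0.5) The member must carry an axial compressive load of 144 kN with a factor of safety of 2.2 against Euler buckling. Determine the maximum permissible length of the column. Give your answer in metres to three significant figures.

Weak-axis I_min = (h_o·b_o³ − h_i·b_i³)/12 with b_o = 24.3, b_i = 21.40 mm (shorter outer/inner sides).
I_min = (37.0×24.3³ − 34.10×21.40³)/12 = 1.639×10^4 mm⁴
I = 1.639×10^-8 m⁴
Required critical load P_cr = n·P = 2.2 × 144 = 316.8 kN = 3.168×10^5 N
From P_cr = π²EI/(K·L)²:  L = (1/K)·√(π²EI/P_cr) = (1/0.5)·√(π²×1.02×10^11×1.639×10^-8/3.168×10^5)
L = 0.456 m

L_max ≈ 0.456 m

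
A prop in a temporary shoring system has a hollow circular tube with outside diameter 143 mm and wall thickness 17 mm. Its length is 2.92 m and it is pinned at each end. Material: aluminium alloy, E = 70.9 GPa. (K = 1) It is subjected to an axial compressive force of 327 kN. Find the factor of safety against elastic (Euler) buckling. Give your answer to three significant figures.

Inner diameter d_i = 143 − 2×17 = 109.0 mm
I = π(d_o⁴ − d_i⁴)/64 = π(143⁴ − 109.0⁴)/64 = 1.360×10^7 mm⁴
I = 1.360×10^7 mm⁴ = 1.360×10^-5 m⁴
Effective length L_e = K·L = 1 × 2.92 = 2.920 m
P_cr = π²EI / L_e² = π² × 70.9×10⁹ × 1.360×10^-5 / 2.920² = 1.116×10^6 N
Factor of safety n = P_cr / P = 1115.9 / 327 = 3.41

n ≈ 3.41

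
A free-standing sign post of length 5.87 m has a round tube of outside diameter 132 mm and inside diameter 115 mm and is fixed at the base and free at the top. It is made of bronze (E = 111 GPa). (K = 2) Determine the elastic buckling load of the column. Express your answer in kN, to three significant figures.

d_o = 132 mm, d_i = 115 mm
I = π(d_o⁴ − d_i⁴)/64 = π(132⁴ − 115.0⁴)/64 = 6.317×10^6 mm⁴
I = 6.317×10^6 mm⁴ = 6.317×10^-6 m⁴
Effective length L_e = K·L = 2 × 5.87 = 11.74 m
P_cr = π²EI / L_e² = π² × 111×10⁹ × 6.317×10^-6 / 11.74² = 5.021×10^4 N

P_cr ≈ 50.2 kN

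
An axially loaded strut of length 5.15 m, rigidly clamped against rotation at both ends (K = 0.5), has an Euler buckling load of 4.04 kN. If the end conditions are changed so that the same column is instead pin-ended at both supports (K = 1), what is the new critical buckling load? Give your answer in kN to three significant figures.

P_cr ≈ 1.01 kN

P_cr ∝ 1/K², so P_cr,new = P_cr,old × (K_old/K_new)² = 4.04 × (0.5/1)²
= 4.04 × 0.2500 = 1.01 kN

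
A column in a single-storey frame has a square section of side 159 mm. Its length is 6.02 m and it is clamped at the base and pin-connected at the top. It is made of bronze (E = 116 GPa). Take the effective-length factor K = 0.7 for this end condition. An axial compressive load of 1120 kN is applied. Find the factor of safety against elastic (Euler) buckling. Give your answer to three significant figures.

n ≈ 3.07

I = a⁴/12 = 159⁴/12 = 5.326×10^7 mm⁴
I = 5.326×10^7 mm⁴ = 5.326×10^-5 m⁴
Effective length L_e = K·L = 0.7 × 6.02 = 4.214 m
P_cr = π²EI / L_e² = π² × 116×10⁹ × 5.326×10^-5 / 4.214² = 3.434×10^6 N
Factor of safety n = P_cr / P = 3433.8 / 1120 = 3.07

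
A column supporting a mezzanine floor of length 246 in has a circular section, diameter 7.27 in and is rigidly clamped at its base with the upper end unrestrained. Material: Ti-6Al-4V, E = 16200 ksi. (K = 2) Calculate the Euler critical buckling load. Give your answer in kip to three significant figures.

P_cr ≈ 90.6 kip

I = πd⁴/64 = π×7.27⁴/64 = 137.1 in⁴
Effective length L_e = K·L = 2 × 246 = 492.0 in
P_cr = π²EI / L_e² = π² × 16200×10³ × 137.1 / 492.0² = 9.057×10^4 lb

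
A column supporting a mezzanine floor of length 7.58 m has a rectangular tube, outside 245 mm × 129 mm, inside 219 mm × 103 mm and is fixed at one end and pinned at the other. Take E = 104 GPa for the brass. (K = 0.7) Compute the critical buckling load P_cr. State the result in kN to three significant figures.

Weak-axis I_min = (h_o·b_o³ − h_i·b_i³)/12 with b_o = 129, b_i = 103.0 mm (shorter outer/inner sides).
I_min = (245×129³ − 219.0×103.0³)/12 = 2.389×10^7 mm⁴
I = 2.389×10^7 mm⁴ = 2.389×10^-5 m⁴
Effective length L_e = K·L = 0.7 × 7.58 = 5.306 m
P_cr = π²EI / L_e² = π² × 104×10⁹ × 2.389×10^-5 / 5.306² = 8.708×10^5 N

P_cr ≈ 871 kN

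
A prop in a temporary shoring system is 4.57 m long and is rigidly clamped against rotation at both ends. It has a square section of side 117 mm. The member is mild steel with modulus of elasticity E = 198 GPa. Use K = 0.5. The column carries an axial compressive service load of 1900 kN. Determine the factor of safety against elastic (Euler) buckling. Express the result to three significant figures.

I = a⁴/12 = 117⁴/12 = 1.562×10^7 mm⁴
I = 1.562×10^7 mm⁴ = 1.562×10^-5 m⁴
Effective length L_e = K·L = 0.5 × 4.57 = 2.285 m
P_cr = π²EI / L_e² = π² × 198×10⁹ × 1.562×10^-5 / 2.285² = 5.845×10^6 N
Factor of safety n = P_cr / P = 5844.6 / 1900 = 3.08

n ≈ 3.08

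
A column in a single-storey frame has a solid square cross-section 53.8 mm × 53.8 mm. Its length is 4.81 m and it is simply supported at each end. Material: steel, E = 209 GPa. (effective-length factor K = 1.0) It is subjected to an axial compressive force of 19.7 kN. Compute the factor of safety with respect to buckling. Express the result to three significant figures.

n ≈ 3.16

I = a⁴/12 = 53.8⁴/12 = 6.981×10^5 mm⁴
I = 6.981×10^5 mm⁴ = 6.981×10^-7 m⁴
Effective length L_e = K·L = 1 × 4.81 = 4.810 m
P_cr = π²EI / L_e² = π² × 209×10⁹ × 6.981×10^-7 / 4.810² = 6.224×10^4 N
Factor of safety n = P_cr / P = 62.245 / 19.7 = 3.16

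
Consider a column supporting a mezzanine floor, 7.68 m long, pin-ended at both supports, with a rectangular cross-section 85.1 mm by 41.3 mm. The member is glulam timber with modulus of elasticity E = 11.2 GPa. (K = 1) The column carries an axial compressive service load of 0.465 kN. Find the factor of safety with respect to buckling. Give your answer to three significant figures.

Buckling occurs about the weak axis: I_min = h·b³/12 with b = 41.3 mm (the shorter side).
I_min = 85.1×41.3³/12 = 4.996×10^5 mm⁴
I = 4.996×10^5 mm⁴ = 4.996×10^-7 m⁴
Effective length L_e = K·L = 1 × 7.68 = 7.680 m
P_cr = π²EI / L_e² = π² × 11.2×10⁹ × 4.996×10^-7 / 7.680² = 936.3 N
Factor of safety n = P_cr / P = 0.93625 / 0.465 = 2.01

n ≈ 2.01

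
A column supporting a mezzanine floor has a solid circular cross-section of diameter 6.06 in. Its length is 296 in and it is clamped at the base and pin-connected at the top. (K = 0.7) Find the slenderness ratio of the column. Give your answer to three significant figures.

λ ≈ 137

I = πd⁴/64 = π×6.06⁴/64 = 66.20 in⁴
A = 28.84 in²;  r_min = √(I/A) = √(66.20/28.84) = 1.515 in
L_e = K·L = 0.7 × 296 = 207.2 in
λ = L_e / r_min = 207.20 / 1.515 = 137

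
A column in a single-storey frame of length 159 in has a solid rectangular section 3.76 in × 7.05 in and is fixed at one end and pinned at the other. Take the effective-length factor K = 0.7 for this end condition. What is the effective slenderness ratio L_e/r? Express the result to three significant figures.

For a rectangle r_min = b/√12 = 3.76/√12 = 1.085 in
L_e = K·L = 0.7 × 159 = 111.3 in
λ = L_e / r_min = 111.30 / 1.085 = 103

λ ≈ 103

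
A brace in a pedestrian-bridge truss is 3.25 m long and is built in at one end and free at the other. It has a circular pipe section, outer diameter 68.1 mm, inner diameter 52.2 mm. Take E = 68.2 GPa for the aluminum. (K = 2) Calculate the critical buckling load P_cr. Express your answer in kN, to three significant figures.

P_cr ≈ 11.0 kN

d_o = 68.1 mm, d_i = 52.2 mm
I = π(d_o⁴ − d_i⁴)/64 = π(68.1⁴ − 52.20⁴)/64 = 6.913×10^5 mm⁴
I = 6.913×10^5 mm⁴ = 6.913×10^-7 m⁴
Effective length L_e = K·L = 2 × 3.25 = 6.500 m
P_cr = π²EI / L_e² = π² × 68.2×10⁹ × 6.913×10^-7 / 6.500² = 1.101×10^4 N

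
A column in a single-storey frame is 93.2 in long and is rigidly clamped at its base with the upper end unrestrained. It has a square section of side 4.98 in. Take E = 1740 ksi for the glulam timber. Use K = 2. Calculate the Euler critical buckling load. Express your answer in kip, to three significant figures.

P_cr ≈ 25.3 kip

I = a⁴/12 = 4.98⁴/12 = 51.25 in⁴
Effective length L_e = K·L = 2 × 93.2 = 186.4 in
P_cr = π²EI / L_e² = π² × 1740×10³ × 51.25 / 186.4² = 2.533×10^4 lb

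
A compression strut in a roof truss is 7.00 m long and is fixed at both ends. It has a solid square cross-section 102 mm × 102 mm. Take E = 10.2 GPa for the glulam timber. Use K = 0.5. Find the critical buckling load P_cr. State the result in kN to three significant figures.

P_cr ≈ 74.1 kN

I = a⁴/12 = 102⁴/12 = 9.020×10^6 mm⁴
I = 9.020×10^6 mm⁴ = 9.020×10^-6 m⁴
Effective length L_e = K·L = 0.5 × 7.00 = 3.500 m
P_cr = π²EI / L_e² = π² × 10.2×10⁹ × 9.020×10^-6 / 3.500² = 7.413×10^4 N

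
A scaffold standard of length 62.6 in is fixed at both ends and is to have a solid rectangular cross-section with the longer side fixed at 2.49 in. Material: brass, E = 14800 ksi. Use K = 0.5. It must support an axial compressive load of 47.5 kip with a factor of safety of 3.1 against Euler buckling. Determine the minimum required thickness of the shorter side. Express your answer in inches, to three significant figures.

Required P_cr = n·P = 3.1 × 47.5 = 147.2 kip
L_e = K·L = 0.5 × 62.6 = 31.30 in
Required I = P_cr·L_e²/(π²E) = 1.472×10^5 × 31.30² / (π² × 1.48×10^7) = 0.9876 in⁴
Rectangle, weak axis: I_min = h·b³/12 with h = 2.49 in fixed  ⇒  b = (12I/h)^(1/3) = 1.68 in

b ≈ 1.68 in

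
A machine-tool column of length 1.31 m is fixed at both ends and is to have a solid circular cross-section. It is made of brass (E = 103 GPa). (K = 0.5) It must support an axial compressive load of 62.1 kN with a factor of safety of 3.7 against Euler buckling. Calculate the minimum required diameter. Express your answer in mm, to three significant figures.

d ≈ 37.5 mm

Required P_cr = n·P = 3.7 × 62.1 = 229.8 kN
L_e = K·L = 0.5 × 1.31 = 0.6550 m
Required I = P_cr·L_e²/(π²E) = 2.298×10^5 × 0.6550² / (π² × 1.03×10^11) = 9.697×10^-8 m⁴
I_req = 9.697×10^4 mm⁴
Solid circle: I = πd⁴/64  ⇒  d = (64I/π)^(1/4) = (64×9.697×10^4/π)^(1/4) = 37.5 mm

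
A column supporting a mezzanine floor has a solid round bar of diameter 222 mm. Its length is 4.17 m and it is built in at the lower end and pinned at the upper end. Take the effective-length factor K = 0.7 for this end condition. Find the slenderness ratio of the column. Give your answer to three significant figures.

λ ≈ 52.6

For a solid circle r = d/4 = 222/4 = 55.50 mm
L_e = K·L = 0.7 × 4.17 m = 2.919 m = 2919.0 mm
λ = L_e / r_min = 2919.0 / 55.50 = 52.6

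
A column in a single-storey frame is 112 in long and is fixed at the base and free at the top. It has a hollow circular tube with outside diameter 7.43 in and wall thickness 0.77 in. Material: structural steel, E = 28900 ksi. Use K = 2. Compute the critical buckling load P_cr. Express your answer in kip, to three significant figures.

P_cr ≈ 515 kip

Inner diameter d_i = 7.43 − 2×0.77 = 5.890 in
I = π(d_o⁴ − d_i⁴)/64 = π(7.43⁴ − 5.890⁴)/64 = 90.52 in⁴
Effective length L_e = K·L = 2 × 112 = 224.0 in
P_cr = π²EI / L_e² = π² × 28900×10³ × 90.52 / 224.0² = 5.146×10^5 lb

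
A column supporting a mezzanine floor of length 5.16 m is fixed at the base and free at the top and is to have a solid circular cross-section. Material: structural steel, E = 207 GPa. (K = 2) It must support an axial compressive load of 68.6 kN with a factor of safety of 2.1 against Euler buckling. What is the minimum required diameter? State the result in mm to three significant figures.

d ≈ 111 mm

Required P_cr = n·P = 2.1 × 68.6 = 144.1 kN
L_e = K·L = 2 × 5.16 = 10.32 m
Required I = P_cr·L_e²/(π²E) = 1.441×10^5 × 10.32² / (π² × 2.07×10^11) = 7.510×10^-6 m⁴
I_req = 7.510×10^6 mm⁴
Solid circle: I = πd⁴/64  ⇒  d = (64I/π)^(1/4) = (64×7.510×10^6/π)^(1/4) = 111 mm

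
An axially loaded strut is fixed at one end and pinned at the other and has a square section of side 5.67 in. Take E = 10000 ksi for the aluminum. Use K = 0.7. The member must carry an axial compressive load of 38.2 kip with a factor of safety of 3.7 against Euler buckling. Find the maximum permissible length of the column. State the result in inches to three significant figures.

I = a⁴/12 = 5.67⁴/12 = 86.13 in⁴
Required critical load P_cr = n·P = 3.7 × 38.2 = 141.3 kip = 1.413×10^5 lb
From P_cr = π²EI/(K·L)²:  L = (1/K)·√(π²EI/P_cr) = (1/0.7)·√(π²×1.00×10^7×86.13/1.413×10^5)
L = 350 in

L_max ≈ 350 in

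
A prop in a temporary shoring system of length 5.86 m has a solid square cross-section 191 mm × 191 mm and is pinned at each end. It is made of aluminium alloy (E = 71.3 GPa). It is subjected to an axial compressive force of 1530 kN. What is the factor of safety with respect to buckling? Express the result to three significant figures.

I = a⁴/12 = 191⁴/12 = 1.109×10^8 mm⁴
I = 1.109×10^8 mm⁴ = 1.109×10^-4 m⁴
Effective length L_e = K·L = 1 × 5.86 = 5.860 m
P_cr = π²EI / L_e² = π² × 71.3×10⁹ × 1.109×10^-4 / 5.860² = 2.273×10^6 N
Factor of safety n = P_cr / P = 2272.7 / 1530 = 1.49

n ≈ 1.49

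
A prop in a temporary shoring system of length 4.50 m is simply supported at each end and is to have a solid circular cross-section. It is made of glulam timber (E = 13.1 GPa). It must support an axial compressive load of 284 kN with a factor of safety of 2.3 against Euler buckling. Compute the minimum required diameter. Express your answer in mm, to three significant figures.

d ≈ 214 mm

Required P_cr = n·P = 2.3 × 284 = 653.2 kN
L_e = K·L = 1 × 4.50 = 4.500 m
Required I = P_cr·L_e²/(π²E) = 6.532×10^5 × 4.500² / (π² × 1.31×10^10) = 1.023×10^-4 m⁴
I_req = 1.023×10^8 mm⁴
Solid circle: I = πd⁴/64  ⇒  d = (64I/π)^(1/4) = (64×1.023×10^8/π)^(1/4) = 214 mm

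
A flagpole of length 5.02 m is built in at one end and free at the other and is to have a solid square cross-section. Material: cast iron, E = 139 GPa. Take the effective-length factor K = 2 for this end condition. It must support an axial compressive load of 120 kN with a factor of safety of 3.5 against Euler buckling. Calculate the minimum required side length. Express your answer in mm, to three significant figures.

a ≈ 139 mm

Required P_cr = n·P = 3.5 × 120 = 420.0 kN
L_e = K·L = 2 × 5.02 = 10.04 m
Required I = P_cr·L_e²/(π²E) = 4.200×10^5 × 10.04² / (π² × 1.39×10^11) = 3.086×10^-5 m⁴
I_req = 3.086×10^7 mm⁴
Solid square: I = a⁴/12  ⇒  a = (12I)^(1/4) = (12×3.086×10^7)^(1/4) = 139 mm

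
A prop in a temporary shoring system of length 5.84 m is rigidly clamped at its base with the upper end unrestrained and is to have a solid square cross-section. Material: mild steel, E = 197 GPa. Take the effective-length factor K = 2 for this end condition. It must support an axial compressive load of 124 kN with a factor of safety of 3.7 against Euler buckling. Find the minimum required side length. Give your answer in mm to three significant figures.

a ≈ 140 mm

Required P_cr = n·P = 3.7 × 124 = 458.8 kN
L_e = K·L = 2 × 5.84 = 11.68 m
Required I = P_cr·L_e²/(π²E) = 4.588×10^5 × 11.68² / (π² × 1.97×10^11) = 3.219×10^-5 m⁴
I_req = 3.219×10^7 mm⁴
Solid square: I = a⁴/12  ⇒  a = (12I)^(1/4) = (12×3.219×10^7)^(1/4) = 140 mm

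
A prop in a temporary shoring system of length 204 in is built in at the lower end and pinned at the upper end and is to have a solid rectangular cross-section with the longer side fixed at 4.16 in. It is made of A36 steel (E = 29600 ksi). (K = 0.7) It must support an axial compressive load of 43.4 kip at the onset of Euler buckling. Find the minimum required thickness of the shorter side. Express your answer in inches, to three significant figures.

b ≈ 2.06 in

L_e = K·L = 0.7 × 204 = 142.8 in
Required I = P_cr·L_e²/(π²E) = 4.340×10^4 × 142.8² / (π² × 2.96×10^7) = 3.029 in⁴
Rectangle, weak axis: I_min = h·b³/12 with h = 4.16 in fixed  ⇒  b = (12I/h)^(1/3) = 2.06 in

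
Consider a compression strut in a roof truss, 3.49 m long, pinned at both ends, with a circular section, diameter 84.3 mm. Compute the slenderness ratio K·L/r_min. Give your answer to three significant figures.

λ ≈ 166

For a solid circle r = d/4 = 84.3/4 = 21.08 mm
L_e = K·L = 1 × 3.49 m = 3.490 m = 3490.0 mm
λ = L_e / r_min = 3490.0 / 21.08 = 166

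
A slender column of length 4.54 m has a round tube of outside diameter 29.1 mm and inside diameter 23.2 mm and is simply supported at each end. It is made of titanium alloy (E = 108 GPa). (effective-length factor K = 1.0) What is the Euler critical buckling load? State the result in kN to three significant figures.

P_cr ≈ 1.08 kN

d_o = 29.1 mm, d_i = 23.2 mm
I = π(d_o⁴ − d_i⁴)/64 = π(29.1⁴ − 23.20⁴)/64 = 2.098×10^4 mm⁴
I = 2.098×10^4 mm⁴ = 2.098×10^-8 m⁴
Effective length L_e = K·L = 1 × 4.54 = 4.540 m
P_cr = π²EI / L_e² = π² × 108×10⁹ × 2.098×10^-8 / 4.540² = 1.085×10^3 N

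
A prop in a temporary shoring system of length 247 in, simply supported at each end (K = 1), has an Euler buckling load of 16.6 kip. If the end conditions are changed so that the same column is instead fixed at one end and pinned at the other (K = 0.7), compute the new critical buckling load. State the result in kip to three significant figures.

P_cr ≈ 33.9 kip

P_cr ∝ 1/K², so P_cr,new = P_cr,old × (K_old/K_new)² = 16.6 × (1/0.7)²
= 16.6 × 2.041 = 33.9 kip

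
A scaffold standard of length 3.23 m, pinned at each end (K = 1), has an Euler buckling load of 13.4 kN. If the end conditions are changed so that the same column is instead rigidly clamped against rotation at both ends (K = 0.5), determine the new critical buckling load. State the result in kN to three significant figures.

P_cr ≈ 53.6 kN

P_cr ∝ 1/K², so P_cr,new = P_cr,old × (K_old/K_new)² = 13.4 × (1/0.5)²
= 13.4 × 4.000 = 53.6 kN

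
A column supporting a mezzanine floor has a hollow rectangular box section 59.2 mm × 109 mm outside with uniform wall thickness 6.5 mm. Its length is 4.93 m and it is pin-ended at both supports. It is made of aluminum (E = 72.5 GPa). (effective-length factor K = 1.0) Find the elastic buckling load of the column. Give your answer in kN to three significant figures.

Inner dimensions: h_i = 109 − 2×6.5 = 96.00 mm, b_i = 59.2 − 2×6.5 = 46.20 mm
Weak-axis I_min = (h_o·b_o³ − h_i·b_i³)/12 with b_o = 59.2, b_i = 46.20 mm (shorter outer/inner sides).
I_min = (109×59.2³ − 96.00×46.20³)/12 = 1.096×10^6 mm⁴
I = 1.096×10^6 mm⁴ = 1.096×10^-6 m⁴
Effective length L_e = K·L = 1 × 4.93 = 4.930 m
P_cr = π²EI / L_e² = π² × 72.5×10⁹ × 1.096×10^-6 / 4.930² = 3.226×10^4 N

P_cr ≈ 32.3 kN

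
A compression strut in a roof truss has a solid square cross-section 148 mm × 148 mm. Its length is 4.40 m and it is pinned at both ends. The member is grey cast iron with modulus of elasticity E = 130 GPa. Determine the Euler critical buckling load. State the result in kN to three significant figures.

I = a⁴/12 = 148⁴/12 = 3.998×10^7 mm⁴
I = 3.998×10^7 mm⁴ = 3.998×10^-5 m⁴
Effective length L_e = K·L = 1 × 4.40 = 4.400 m
P_cr = π²EI / L_e² = π² × 130×10⁹ × 3.998×10^-5 / 4.400² = 2.650×10^6 N

P_cr ≈ 2650 kN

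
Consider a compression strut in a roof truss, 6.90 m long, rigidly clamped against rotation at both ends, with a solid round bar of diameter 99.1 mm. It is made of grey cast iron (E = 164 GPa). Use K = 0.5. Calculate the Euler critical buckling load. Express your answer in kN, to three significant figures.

P_cr ≈ 644 kN

I = πd⁴/64 = π×99.1⁴/64 = 4.734×10^6 mm⁴
I = 4.734×10^6 mm⁴ = 4.734×10^-6 m⁴
Effective length L_e = K·L = 0.5 × 6.90 = 3.450 m
P_cr = π²EI / L_e² = π² × 164×10⁹ × 4.734×10^-6 / 3.450² = 6.438×10^5 N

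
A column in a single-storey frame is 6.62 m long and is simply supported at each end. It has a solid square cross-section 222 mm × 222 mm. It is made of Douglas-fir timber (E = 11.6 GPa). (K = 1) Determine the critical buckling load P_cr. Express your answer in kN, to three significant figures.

P_cr ≈ 529 kN

I = a⁴/12 = 222⁴/12 = 2.024×10^8 mm⁴
I = 2.024×10^8 mm⁴ = 2.024×10^-4 m⁴
Effective length L_e = K·L = 1 × 6.62 = 6.620 m
P_cr = π²EI / L_e² = π² × 11.6×10⁹ × 2.024×10^-4 / 6.620² = 5.288×10^5 N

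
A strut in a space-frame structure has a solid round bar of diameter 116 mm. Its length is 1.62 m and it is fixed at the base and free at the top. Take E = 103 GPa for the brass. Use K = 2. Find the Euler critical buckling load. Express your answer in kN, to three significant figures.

P_cr ≈ 861 kN

I = πd⁴/64 = π×116⁴/64 = 8.888×10^6 mm⁴
I = 8.888×10^6 mm⁴ = 8.888×10^-6 m⁴
Effective length L_e = K·L = 2 × 1.62 = 3.240 m
P_cr = π²EI / L_e² = π² × 103×10⁹ × 8.888×10^-6 / 3.240² = 8.607×10^5 N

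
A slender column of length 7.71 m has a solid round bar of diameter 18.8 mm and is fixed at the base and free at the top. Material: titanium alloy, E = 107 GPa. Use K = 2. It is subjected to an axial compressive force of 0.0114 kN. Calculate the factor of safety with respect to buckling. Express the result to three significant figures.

I = πd⁴/64 = π×18.8⁴/64 = 6.132×10^3 mm⁴
I = 6.132×10^3 mm⁴ = 6.132×10^-9 m⁴
Effective length L_e = K·L = 2 × 7.71 = 15.42 m
P_cr = π²EI / L_e² = π² × 107×10⁹ × 6.132×10^-9 / 15.42² = 27.23 N
Factor of safety n = P_cr / P = 0.027234 / 0.0114 = 2.39

n ≈ 2.39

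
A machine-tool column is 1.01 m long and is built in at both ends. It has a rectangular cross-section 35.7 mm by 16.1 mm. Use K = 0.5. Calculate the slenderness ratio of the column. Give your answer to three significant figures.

λ ≈ 109

For a rectangle r_min = b/√12 = 16.1/√12 = 4.648 mm
L_e = K·L = 0.5 × 1.01 m = 0.5050 m = 505.00 mm
λ = L_e / r_min = 505.00 / 4.648 = 109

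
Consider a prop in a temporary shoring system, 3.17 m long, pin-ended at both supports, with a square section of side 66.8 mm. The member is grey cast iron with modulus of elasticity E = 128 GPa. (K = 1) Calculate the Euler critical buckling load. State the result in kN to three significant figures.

P_cr ≈ 209 kN

I = a⁴/12 = 66.8⁴/12 = 1.659×10^6 mm⁴
I = 1.659×10^6 mm⁴ = 1.659×10^-6 m⁴
Effective length L_e = K·L = 1 × 3.17 = 3.170 m
P_cr = π²EI / L_e² = π² × 128×10⁹ × 1.659×10^-6 / 3.170² = 2.086×10^5 N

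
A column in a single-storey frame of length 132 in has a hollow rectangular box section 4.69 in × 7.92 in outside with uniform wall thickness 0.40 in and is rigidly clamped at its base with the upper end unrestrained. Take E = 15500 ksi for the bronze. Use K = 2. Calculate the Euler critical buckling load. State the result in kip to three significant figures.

Inner dimensions: h_i = 7.92 − 2×0.40 = 7.120 in, b_i = 4.69 − 2×0.40 = 3.890 in
Weak-axis I_min = (h_o·b_o³ − h_i·b_i³)/12 with b_o = 4.69, b_i = 3.890 in (shorter outer/inner sides).
I_min = (7.92×4.69³ − 7.120×3.890³)/12 = 33.16 in⁴
Effective length L_e = K·L = 2 × 132 = 264.0 in
P_cr = π²EI / L_e² = π² × 15500×10³ × 33.16 / 264.0² = 7.279×10^4 lb

P_cr ≈ 72.8 kip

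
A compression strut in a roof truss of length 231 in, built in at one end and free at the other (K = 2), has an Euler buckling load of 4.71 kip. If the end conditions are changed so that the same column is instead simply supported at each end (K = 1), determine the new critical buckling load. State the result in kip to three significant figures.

P_cr ∝ 1/K², so P_cr,new = P_cr,old × (K_old/K_new)² = 4.71 × (2/1)²
= 4.71 × 4.000 = 18.8 kip

P_cr ≈ 18.8 kip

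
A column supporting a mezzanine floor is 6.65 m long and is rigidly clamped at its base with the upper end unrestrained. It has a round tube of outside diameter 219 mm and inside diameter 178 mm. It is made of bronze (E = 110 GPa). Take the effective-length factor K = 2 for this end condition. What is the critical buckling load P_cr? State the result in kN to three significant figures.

d_o = 219 mm, d_i = 178 mm
I = π(d_o⁴ − d_i⁴)/64 = π(219⁴ − 178.0⁴)/64 = 6.364×10^7 mm⁴
I = 6.364×10^7 mm⁴ = 6.364×10^-5 m⁴
Effective length L_e = K·L = 2 × 6.65 = 13.30 m
P_cr = π²EI / L_e² = π² × 110×10⁹ × 6.364×10^-5 / 13.30² = 3.906×10^5 N

P_cr ≈ 391 kN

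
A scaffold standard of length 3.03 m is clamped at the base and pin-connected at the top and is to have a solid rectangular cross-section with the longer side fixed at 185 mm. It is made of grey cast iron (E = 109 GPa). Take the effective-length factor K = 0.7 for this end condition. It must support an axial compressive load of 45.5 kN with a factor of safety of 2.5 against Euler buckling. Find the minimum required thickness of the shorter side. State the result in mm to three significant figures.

b ≈ 31.4 mm

Required P_cr = n·P = 2.5 × 45.5 = 113.8 kN
L_e = K·L = 0.7 × 3.03 = 2.121 m
Required I = P_cr·L_e²/(π²E) = 1.137×10^5 × 2.121² / (π² × 1.09×10^11) = 4.757×10^-7 m⁴
I_req = 4.757×10^5 mm⁴
Rectangle, weak axis: I_min = h·b³/12 with h = 185 mm fixed  ⇒  b = (12I/h)^(1/3) = 31.4 mm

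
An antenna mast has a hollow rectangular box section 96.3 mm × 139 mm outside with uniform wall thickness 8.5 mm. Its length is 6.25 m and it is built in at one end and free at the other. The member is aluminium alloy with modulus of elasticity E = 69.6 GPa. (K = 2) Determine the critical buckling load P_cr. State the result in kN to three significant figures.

P_cr ≈ 23.2 kN

Inner dimensions: h_i = 139 − 2×8.5 = 122.0 mm, b_i = 96.3 − 2×8.5 = 79.30 mm
Weak-axis I_min = (h_o·b_o³ − h_i·b_i³)/12 with b_o = 96.3, b_i = 79.30 mm (shorter outer/inner sides).
I_min = (139×96.3³ − 122.0×79.30³)/12 = 5.275×10^6 mm⁴
I = 5.275×10^6 mm⁴ = 5.275×10^-6 m⁴
Effective length L_e = K·L = 2 × 6.25 = 12.50 m
P_cr = π²EI / L_e² = π² × 69.6×10⁹ × 5.275×10^-6 / 12.50² = 2.319×10^4 N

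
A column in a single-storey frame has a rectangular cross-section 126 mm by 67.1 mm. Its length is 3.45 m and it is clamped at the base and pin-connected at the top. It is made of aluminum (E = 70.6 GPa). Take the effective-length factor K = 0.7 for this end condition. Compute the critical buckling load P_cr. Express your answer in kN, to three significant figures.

P_cr ≈ 379 kN

Buckling occurs about the weak axis: I_min = h·b³/12 with b = 67.1 mm (the shorter side).
I_min = 126×67.1³/12 = 3.172×10^6 mm⁴
I = 3.172×10^6 mm⁴ = 3.172×10^-6 m⁴
Effective length L_e = K·L = 0.7 × 3.45 = 2.415 m
P_cr = π²EI / L_e² = π² × 70.6×10⁹ × 3.172×10^-6 / 2.415² = 3.790×10^5 N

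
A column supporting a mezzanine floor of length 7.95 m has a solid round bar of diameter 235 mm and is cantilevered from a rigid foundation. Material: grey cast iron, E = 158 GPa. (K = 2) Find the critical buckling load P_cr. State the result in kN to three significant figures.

P_cr ≈ 923 kN

I = πd⁴/64 = π×235⁴/64 = 1.497×10^8 mm⁴
I = 1.497×10^8 mm⁴ = 1.497×10^-4 m⁴
Effective length L_e = K·L = 2 × 7.95 = 15.90 m
P_cr = π²EI / L_e² = π² × 158×10⁹ × 1.497×10^-4 / 15.90² = 9.234×10^5 N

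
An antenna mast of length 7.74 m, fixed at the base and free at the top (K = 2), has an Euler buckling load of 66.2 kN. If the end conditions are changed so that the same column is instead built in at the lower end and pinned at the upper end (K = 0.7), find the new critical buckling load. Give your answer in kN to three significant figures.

P_cr ≈ 540 kN

P_cr ∝ 1/K², so P_cr,new = P_cr,old × (K_old/K_new)² = 66.2 × (2/0.7)²
= 66.2 × 8.163 = 540 kN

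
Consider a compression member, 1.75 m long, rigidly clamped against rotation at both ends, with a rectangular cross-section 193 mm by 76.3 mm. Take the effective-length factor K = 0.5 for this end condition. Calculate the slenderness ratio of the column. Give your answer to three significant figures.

Buckling occurs about the weak axis: I_min = h·b³/12 with b = 76.3 mm (the shorter side).
I_min = 193×76.3³/12 = 7.144×10^6 mm⁴
A = 1.473×10^4 mm²;  r_min = √(I/A) = √(7.144×10^6/1.473×10^4) = 22.03 mm
L_e = K·L = 0.5 × 1.75 m = 0.8750 m = 875.00 mm
λ = L_e / r_min = 875.00 / 22.03 = 39.7

λ ≈ 39.7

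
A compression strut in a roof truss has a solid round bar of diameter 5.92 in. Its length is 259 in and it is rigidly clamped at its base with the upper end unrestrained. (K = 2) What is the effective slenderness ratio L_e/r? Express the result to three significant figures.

For a solid circle r = d/4 = 5.92/4 = 1.480 in
L_e = K·L = 2 × 259 = 518.0 in
λ = L_e / r_min = 518.00 / 1.480 = 350

λ ≈ 350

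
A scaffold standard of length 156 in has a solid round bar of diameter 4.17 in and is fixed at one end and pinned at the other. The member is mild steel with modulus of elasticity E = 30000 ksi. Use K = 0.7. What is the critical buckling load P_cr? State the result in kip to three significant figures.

I = πd⁴/64 = π×4.17⁴/64 = 14.84 in⁴
Effective length L_e = K·L = 0.7 × 156 = 109.2 in
P_cr = π²EI / L_e² = π² × 30000×10³ × 14.84 / 109.2² = 3.685×10^5 lb

P_cr ≈ 369 kip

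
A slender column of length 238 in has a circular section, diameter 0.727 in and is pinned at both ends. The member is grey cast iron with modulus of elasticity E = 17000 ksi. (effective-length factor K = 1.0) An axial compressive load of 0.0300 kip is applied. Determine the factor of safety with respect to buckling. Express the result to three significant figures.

I = πd⁴/64 = π×0.727⁴/64 = 1.371×10^-2 in⁴
Effective length L_e = K·L = 1 × 238 = 238.0 in
P_cr = π²EI / L_e² = π² × 17000×10³ × 1.371×10^-2 / 238.0² = 40.62 lb
Factor of safety n = P_cr / P = 0.040616 / 0.0300 = 1.35

n ≈ 1.35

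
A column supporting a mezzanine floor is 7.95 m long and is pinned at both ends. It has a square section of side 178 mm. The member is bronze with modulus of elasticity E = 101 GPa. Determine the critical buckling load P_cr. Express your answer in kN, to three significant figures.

P_cr ≈ 1320 kN

I = a⁴/12 = 178⁴/12 = 8.366×10^7 mm⁴
I = 8.366×10^7 mm⁴ = 8.366×10^-5 m⁴
Effective length L_e = K·L = 1 × 7.95 = 7.950 m
P_cr = π²EI / L_e² = π² × 101×10⁹ × 8.366×10^-5 / 7.950² = 1.319×10^6 N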